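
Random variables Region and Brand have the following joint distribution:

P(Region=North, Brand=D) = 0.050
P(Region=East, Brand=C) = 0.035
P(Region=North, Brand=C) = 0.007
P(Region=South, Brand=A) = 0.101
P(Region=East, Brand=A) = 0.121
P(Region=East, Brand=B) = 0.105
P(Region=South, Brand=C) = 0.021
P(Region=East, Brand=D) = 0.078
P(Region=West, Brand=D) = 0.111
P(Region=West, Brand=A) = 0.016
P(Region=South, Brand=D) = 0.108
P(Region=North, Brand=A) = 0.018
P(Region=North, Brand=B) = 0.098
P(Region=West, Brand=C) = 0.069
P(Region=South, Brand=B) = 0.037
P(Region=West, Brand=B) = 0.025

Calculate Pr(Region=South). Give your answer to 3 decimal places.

P(Region=South) = 0.101 + 0.037 + 0.021 + 0.108 = 0.267.

0.267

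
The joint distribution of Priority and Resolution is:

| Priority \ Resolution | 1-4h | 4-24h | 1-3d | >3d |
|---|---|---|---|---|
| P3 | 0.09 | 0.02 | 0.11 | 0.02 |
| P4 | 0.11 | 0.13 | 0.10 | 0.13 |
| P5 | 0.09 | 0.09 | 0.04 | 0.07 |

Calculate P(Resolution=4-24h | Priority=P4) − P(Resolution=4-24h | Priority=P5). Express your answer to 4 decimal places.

P(Priority=P4) = 0.11 + 0.13 + 0.10 + 0.13 = 0.47; P(Resolution=4-24h | Priority=P4) = 0.13/0.47 = 0.27660.
P(Priority=P5) = 0.09 + 0.09 + 0.04 + 0.07 = 0.29; P(Resolution=4-24h | Priority=P5) = 0.09/0.29 = 0.31034.
Difference = -0.0337.

-0.0337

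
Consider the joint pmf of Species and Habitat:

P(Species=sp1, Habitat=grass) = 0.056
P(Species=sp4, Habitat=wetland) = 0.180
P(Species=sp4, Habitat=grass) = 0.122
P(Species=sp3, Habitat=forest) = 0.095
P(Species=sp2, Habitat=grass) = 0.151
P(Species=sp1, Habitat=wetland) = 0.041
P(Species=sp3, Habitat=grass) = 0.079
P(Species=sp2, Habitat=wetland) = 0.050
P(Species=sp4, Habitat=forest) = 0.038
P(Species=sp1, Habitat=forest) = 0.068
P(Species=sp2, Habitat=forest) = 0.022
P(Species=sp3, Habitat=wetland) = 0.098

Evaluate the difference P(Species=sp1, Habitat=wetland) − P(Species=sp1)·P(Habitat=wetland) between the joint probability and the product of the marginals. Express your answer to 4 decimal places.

-0.0199

P(Species=sp1) = 0.068 + 0.056 + 0.041 = 0.165.
P(Habitat=wetland) = 0.041 + 0.050 + 0.098 + 0.180 = 0.369.
P(Species=sp1, Habitat=wetland) − P(Species=sp1)P(Habitat=wetland) = 0.041 − 0.165×0.369 = -0.0199.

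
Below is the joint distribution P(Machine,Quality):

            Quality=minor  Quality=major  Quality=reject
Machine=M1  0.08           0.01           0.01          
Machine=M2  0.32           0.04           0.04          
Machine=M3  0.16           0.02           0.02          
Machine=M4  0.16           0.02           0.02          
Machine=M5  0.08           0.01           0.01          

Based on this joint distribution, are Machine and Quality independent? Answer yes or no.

Every cell satisfies P(Machine,Quality) = P(Machine)·P(Quality). For instance P(Machine=M1) = 0.10, P(Quality=reject) = 0.10, and 0.10×0.10 = 0.01 matches the joint entry. So Machine and Quality are independent.

yes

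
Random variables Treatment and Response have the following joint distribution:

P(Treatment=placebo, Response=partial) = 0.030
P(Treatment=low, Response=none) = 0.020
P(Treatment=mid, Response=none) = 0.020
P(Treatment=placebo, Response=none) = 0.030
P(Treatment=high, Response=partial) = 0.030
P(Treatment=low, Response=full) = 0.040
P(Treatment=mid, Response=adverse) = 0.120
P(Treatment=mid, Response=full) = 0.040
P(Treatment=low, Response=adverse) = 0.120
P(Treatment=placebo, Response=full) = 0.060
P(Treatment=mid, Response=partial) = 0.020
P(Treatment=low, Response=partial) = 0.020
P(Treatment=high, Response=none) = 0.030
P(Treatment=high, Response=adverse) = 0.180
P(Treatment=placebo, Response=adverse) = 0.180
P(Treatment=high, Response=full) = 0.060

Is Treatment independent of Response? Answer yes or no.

Every cell satisfies P(Treatment,Response) = P(Treatment)·P(Response). For instance P(Treatment=high) = 0.300, P(Response=none) = 0.100, and 0.300×0.100 = 0.030 matches the joint entry. So Treatment and Response are independent.

yes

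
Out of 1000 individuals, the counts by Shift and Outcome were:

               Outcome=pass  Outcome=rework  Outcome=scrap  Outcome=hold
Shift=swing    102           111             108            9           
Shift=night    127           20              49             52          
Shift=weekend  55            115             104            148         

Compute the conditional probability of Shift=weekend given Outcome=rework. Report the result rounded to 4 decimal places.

0.4675

Total with Outcome=rework: 111 + 20 + 115 = 246.
P(Shift=weekend | Outcome=rework) = 115/246 = 0.4675.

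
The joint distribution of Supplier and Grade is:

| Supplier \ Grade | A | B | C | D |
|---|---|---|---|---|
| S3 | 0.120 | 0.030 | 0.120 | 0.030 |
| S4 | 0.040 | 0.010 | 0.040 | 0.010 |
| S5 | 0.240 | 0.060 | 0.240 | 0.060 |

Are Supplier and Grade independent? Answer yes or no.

yes

Every cell satisfies P(Supplier,Grade) = P(Supplier)·P(Grade). For instance P(Supplier=S5) = 0.600, P(Grade=A) = 0.400, and 0.600×0.400 = 0.240 matches the joint entry. So Supplier and Grade are independent.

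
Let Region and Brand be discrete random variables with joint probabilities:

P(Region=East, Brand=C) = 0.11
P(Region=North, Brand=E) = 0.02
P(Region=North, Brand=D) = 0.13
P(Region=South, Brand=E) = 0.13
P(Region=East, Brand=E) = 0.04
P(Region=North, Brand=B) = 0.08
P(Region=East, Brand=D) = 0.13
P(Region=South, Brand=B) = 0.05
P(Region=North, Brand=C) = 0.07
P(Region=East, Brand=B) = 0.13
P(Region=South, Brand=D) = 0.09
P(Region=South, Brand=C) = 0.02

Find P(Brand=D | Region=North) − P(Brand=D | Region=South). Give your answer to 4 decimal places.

P(Region=North) = 0.08 + 0.07 + 0.13 + 0.02 = 0.30; P(Brand=D | Region=North) = 0.13/0.30 = 0.43333.
P(Region=South) = 0.05 + 0.02 + 0.09 + 0.13 = 0.29; P(Brand=D | Region=South) = 0.09/0.29 = 0.31034.
Difference = 0.1230.

0.1230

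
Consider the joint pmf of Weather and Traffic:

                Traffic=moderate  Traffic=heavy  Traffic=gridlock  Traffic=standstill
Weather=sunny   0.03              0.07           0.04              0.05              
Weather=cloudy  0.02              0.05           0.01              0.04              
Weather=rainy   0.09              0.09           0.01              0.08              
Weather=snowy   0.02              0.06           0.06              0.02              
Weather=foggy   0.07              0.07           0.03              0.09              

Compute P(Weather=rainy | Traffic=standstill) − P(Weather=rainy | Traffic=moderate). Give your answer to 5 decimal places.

-0.10559

P(Traffic=standstill) = 0.05 + 0.04 + 0.08 + 0.02 + 0.09 = 0.28; P(Weather=rainy | Traffic=standstill) = 0.08/0.28 = 0.285714.
P(Traffic=moderate) = 0.03 + 0.02 + 0.09 + 0.02 + 0.07 = 0.23; P(Weather=rainy | Traffic=moderate) = 0.09/0.23 = 0.391304.
Difference = -0.10559.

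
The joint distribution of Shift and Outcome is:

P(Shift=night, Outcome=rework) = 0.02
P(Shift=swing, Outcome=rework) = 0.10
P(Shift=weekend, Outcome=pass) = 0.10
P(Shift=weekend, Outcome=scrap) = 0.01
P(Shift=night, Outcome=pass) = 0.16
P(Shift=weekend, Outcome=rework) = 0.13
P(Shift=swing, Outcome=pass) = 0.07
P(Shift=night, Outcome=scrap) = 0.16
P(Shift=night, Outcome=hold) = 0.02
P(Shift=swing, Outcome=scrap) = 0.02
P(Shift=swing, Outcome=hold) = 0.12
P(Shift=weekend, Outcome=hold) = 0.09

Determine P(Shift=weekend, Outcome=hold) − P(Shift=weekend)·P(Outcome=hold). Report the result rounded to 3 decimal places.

0.014

P(Shift=weekend) = 0.10 + 0.13 + 0.01 + 0.09 = 0.33.
P(Outcome=hold) = 0.12 + 0.02 + 0.09 = 0.23.
P(Shift=weekend, Outcome=hold) − P(Shift=weekend)P(Outcome=hold) = 0.09 − 0.33×0.23 = 0.014.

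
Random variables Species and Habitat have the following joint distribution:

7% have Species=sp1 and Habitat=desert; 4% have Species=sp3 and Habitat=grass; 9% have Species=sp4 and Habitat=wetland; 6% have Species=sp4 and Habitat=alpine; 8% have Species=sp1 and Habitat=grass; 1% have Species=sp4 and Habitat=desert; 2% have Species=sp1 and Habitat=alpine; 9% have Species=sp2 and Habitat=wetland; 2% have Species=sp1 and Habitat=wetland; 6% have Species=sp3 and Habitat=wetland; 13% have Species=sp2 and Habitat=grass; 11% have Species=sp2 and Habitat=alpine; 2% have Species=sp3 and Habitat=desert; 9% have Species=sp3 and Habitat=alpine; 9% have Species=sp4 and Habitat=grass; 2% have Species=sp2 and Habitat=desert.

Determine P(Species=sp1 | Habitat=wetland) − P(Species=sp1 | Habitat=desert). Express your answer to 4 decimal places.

P(Habitat=wetland) = 0.02 + 0.09 + 0.06 + 0.09 = 0.26; P(Species=sp1 | Habitat=wetland) = 0.02/0.26 = 0.07692.
P(Habitat=desert) = 0.07 + 0.02 + 0.02 + 0.01 = 0.12; P(Species=sp1 | Habitat=desert) = 0.07/0.12 = 0.58333.
Difference = -0.5064.

-0.5064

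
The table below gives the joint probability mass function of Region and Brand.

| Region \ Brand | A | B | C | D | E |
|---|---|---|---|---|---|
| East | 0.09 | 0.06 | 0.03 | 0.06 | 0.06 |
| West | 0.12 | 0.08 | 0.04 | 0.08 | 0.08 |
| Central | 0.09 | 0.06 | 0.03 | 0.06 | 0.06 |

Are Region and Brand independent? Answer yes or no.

yes

Every cell satisfies P(Region,Brand) = P(Region)·P(Brand). For instance P(Region=East) = 0.30, P(Brand=B) = 0.20, and 0.30×0.20 = 0.06 matches the joint entry. So Region and Brand are independent.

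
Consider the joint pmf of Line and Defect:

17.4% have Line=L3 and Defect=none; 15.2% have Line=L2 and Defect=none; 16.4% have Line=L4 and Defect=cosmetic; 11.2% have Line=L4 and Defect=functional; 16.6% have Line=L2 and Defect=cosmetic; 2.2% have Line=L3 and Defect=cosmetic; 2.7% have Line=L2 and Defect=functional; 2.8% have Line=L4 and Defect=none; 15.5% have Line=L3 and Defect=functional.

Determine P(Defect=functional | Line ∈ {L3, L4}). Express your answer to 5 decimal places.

P(Line=L3) = 0.174 + 0.022 + 0.155 = 0.351.
P(Line=L4) = 0.028 + 0.164 + 0.112 = 0.304.
P(Line ∈ {L3, L4}) = 0.351 + 0.304 = 0.655; P(Defect=functional, Line ∈ {L3, L4}) = 0.155 + 0.112 = 0.267.
P(Defect=functional | Line ∈ {L3, L4}) = 0.267/0.655 = 0.40763.

0.40763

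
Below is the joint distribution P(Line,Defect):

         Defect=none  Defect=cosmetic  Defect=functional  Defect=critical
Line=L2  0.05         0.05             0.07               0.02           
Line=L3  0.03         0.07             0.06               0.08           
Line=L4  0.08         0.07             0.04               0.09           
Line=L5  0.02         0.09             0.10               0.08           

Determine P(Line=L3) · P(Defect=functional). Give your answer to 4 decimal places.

0.0648

P(Line=L3) = 0.03 + 0.07 + 0.06 + 0.08 = 0.24.
P(Defect=functional) = 0.07 + 0.06 + 0.04 + 0.10 = 0.27.
Product: 0.24 × 0.27 = 0.0648.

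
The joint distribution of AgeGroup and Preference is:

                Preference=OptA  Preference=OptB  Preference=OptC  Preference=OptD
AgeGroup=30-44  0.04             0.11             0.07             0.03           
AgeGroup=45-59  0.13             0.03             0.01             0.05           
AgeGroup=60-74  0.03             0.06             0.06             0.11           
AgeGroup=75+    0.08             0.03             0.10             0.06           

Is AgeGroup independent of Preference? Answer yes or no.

no

P(AgeGroup=45-59) = 0.22 and P(Preference=OptA) = 0.28, so their product is 0.0616, but P(AgeGroup=45-59, Preference=OptA) = 0.13. Since these differ, AgeGroup and Preference are not independent.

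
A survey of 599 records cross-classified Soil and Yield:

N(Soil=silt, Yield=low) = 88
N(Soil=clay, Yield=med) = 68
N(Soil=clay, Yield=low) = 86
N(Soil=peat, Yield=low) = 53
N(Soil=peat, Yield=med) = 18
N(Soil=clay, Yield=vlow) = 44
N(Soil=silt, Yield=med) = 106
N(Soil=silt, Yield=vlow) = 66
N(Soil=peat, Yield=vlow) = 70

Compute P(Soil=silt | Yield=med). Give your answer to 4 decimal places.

0.5521

Total with Yield=med: 68 + 106 + 18 = 192.
P(Soil=silt | Yield=med) = 106/192 = 0.5521.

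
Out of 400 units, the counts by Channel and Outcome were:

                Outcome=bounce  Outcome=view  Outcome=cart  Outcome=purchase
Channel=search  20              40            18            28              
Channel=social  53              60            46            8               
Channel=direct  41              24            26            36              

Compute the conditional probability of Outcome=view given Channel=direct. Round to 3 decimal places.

Total with Channel=direct: 41 + 24 + 26 + 36 = 127.
P(Outcome=view | Channel=direct) = 24/127 = 0.189.

0.189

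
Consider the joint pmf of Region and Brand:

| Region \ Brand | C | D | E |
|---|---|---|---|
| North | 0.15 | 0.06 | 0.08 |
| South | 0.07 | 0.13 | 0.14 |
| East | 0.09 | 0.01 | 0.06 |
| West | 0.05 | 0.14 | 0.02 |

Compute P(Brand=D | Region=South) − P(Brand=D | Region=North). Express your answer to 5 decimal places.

0.17546

P(Region=South) = 0.07 + 0.13 + 0.14 = 0.34; P(Brand=D | Region=South) = 0.13/0.34 = 0.382353.
P(Region=North) = 0.15 + 0.06 + 0.08 = 0.29; P(Brand=D | Region=North) = 0.06/0.29 = 0.206897.
Difference = 0.17546.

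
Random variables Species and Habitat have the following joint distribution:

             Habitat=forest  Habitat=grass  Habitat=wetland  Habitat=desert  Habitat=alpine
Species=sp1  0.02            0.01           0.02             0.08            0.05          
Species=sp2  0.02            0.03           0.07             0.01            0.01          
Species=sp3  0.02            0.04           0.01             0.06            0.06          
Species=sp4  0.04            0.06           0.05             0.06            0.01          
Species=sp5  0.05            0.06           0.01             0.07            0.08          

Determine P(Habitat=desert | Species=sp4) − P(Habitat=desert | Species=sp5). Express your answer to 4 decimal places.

0.0135

P(Species=sp4) = 0.04 + 0.06 + 0.05 + 0.06 + 0.01 = 0.22; P(Habitat=desert | Species=sp4) = 0.06/0.22 = 0.27273.
P(Species=sp5) = 0.05 + 0.06 + 0.01 + 0.07 + 0.08 = 0.27; P(Habitat=desert | Species=sp5) = 0.07/0.27 = 0.25926.
Difference = 0.0135.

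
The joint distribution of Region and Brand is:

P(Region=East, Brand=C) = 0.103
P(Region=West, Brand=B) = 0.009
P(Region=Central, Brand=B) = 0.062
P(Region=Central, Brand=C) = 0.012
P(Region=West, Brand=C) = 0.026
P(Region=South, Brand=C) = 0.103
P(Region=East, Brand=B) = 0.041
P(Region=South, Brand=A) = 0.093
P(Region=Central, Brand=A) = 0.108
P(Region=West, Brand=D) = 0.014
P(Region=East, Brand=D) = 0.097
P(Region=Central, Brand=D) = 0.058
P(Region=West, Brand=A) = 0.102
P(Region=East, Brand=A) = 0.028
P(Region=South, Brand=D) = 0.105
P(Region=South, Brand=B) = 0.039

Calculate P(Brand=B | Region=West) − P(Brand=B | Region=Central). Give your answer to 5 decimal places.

-0.19873

P(Region=West) = 0.102 + 0.009 + 0.026 + 0.014 = 0.151; P(Brand=B | Region=West) = 0.009/0.151 = 0.059603.
P(Region=Central) = 0.108 + 0.062 + 0.012 + 0.058 = 0.240; P(Brand=B | Region=Central) = 0.062/0.240 = 0.258333.
Difference = -0.19873.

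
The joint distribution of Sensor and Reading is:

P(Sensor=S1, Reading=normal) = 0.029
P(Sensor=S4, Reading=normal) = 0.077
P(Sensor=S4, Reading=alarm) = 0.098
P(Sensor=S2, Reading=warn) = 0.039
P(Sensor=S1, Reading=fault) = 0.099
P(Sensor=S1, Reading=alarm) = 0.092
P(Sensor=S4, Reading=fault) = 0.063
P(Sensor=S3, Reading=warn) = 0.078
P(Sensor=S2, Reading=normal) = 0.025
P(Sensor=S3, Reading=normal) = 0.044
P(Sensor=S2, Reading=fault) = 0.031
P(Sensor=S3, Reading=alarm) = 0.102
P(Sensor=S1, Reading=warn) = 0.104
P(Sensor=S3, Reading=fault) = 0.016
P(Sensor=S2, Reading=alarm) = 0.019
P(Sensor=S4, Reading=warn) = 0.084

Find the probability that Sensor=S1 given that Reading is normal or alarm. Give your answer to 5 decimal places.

0.24897

P(Reading=normal) = 0.029 + 0.025 + 0.044 + 0.077 = 0.175.
P(Reading=alarm) = 0.092 + 0.019 + 0.102 + 0.098 = 0.311.
P(Reading ∈ {normal, alarm}) = 0.175 + 0.311 = 0.486; P(Sensor=S1, Reading ∈ {normal, alarm}) = 0.029 + 0.092 = 0.121.
P(Sensor=S1 | Reading ∈ {normal, alarm}) = 0.121/0.486 = 0.24897.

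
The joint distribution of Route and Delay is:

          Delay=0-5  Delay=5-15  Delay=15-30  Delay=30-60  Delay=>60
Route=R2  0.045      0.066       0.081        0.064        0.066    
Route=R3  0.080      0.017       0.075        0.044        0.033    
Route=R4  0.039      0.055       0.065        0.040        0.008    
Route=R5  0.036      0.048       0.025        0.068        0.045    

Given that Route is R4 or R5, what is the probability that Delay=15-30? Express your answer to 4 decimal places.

P(Route=R4) = 0.039 + 0.055 + 0.065 + 0.040 + 0.008 = 0.207.
P(Route=R5) = 0.036 + 0.048 + 0.025 + 0.068 + 0.045 = 0.222.
P(Route ∈ {R4, R5}) = 0.207 + 0.222 = 0.429; P(Delay=15-30, Route ∈ {R4, R5}) = 0.065 + 0.025 = 0.090.
P(Delay=15-30 | Route ∈ {R4, R5}) = 0.090/0.429 = 0.2098.

0.2098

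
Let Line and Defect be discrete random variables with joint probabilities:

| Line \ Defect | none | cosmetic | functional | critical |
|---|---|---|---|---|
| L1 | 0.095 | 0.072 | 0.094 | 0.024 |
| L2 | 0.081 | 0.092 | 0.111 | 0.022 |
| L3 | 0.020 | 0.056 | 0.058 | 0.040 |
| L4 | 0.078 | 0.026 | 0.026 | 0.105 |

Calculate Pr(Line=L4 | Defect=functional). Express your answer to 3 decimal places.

0.090

P(Defect=functional) = 0.094 + 0.111 + 0.058 + 0.026 = 0.289.
P(Line=L4 | Defect=functional) = 0.026/0.289 = 0.090.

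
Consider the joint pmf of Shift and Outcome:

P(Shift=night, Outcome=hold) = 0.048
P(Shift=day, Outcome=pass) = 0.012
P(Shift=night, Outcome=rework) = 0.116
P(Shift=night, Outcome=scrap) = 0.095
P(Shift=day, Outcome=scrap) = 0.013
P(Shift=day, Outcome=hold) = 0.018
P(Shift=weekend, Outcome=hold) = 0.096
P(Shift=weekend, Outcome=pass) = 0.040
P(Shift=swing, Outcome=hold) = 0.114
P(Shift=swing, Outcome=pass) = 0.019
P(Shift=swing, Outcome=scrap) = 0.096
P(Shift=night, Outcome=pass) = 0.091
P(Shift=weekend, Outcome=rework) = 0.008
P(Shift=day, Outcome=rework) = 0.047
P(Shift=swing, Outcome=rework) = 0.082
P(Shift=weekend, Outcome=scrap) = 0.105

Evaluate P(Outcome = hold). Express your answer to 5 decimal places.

0.27600

P(Outcome=hold) = 0.018 + 0.114 + 0.048 + 0.096 = 0.276.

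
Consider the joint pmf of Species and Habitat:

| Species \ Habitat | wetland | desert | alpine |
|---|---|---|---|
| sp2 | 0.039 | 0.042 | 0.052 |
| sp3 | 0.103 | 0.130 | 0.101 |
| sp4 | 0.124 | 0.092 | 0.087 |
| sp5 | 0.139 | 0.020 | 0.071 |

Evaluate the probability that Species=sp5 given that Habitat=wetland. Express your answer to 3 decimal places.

0.343

P(Habitat=wetland) = 0.039 + 0.103 + 0.124 + 0.139 = 0.405.
P(Species=sp5 | Habitat=wetland) = 0.139/0.405 = 0.343.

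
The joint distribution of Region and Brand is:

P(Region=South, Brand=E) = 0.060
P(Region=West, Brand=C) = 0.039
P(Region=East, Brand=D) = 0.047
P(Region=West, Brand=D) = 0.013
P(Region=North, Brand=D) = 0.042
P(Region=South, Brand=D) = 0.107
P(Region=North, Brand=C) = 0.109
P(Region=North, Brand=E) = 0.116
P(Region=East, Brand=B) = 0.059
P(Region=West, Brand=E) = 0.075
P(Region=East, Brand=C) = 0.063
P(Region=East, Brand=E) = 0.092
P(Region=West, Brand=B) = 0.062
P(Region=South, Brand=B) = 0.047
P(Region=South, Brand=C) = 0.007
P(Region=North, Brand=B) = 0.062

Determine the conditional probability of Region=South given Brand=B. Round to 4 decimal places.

P(Brand=B) = 0.062 + 0.047 + 0.059 + 0.062 = 0.230.
P(Region=South | Brand=B) = 0.047/0.230 = 0.2043.

0.2043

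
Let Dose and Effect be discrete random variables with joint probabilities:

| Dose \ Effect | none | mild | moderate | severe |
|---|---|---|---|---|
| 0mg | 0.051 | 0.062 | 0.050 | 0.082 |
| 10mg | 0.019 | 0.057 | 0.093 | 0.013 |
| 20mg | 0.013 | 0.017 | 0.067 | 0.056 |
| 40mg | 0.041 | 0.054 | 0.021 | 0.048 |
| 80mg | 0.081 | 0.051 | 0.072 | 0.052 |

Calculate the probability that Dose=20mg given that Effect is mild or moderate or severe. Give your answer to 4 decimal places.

0.1761

P(Effect=mild) = 0.062 + 0.057 + 0.017 + 0.054 + 0.051 = 0.241.
P(Effect=moderate) = 0.050 + 0.093 + 0.067 + 0.021 + 0.072 = 0.303.
P(Effect=severe) = 0.082 + 0.013 + 0.056 + 0.048 + 0.052 = 0.251.
P(Effect ∈ {mild, moderate, severe}) = 0.241 + 0.303 + 0.251 = 0.795; P(Dose=20mg, Effect ∈ {mild, moderate, severe}) = 0.017 + 0.067 + 0.056 = 0.140.
P(Dose=20mg | Effect ∈ {mild, moderate, severe}) = 0.140/0.795 = 0.1761.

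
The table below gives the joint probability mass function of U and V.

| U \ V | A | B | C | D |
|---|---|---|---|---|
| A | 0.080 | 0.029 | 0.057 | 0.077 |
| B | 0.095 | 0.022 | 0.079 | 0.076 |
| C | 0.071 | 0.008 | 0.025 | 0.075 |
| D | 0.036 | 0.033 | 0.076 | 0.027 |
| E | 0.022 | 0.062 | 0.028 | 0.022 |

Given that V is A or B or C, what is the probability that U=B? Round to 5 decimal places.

P(V=A) = 0.080 + 0.095 + 0.071 + 0.036 + 0.022 = 0.304.
P(V=B) = 0.029 + 0.022 + 0.008 + 0.033 + 0.062 = 0.154.
P(V=C) = 0.057 + 0.079 + 0.025 + 0.076 + 0.028 = 0.265.
P(V ∈ {A, B, C}) = 0.304 + 0.154 + 0.265 = 0.723; P(U=B, V ∈ {A, B, C}) = 0.095 + 0.022 + 0.079 = 0.196.
P(U=B | V ∈ {A, B, C}) = 0.196/0.723 = 0.27109.

0.27109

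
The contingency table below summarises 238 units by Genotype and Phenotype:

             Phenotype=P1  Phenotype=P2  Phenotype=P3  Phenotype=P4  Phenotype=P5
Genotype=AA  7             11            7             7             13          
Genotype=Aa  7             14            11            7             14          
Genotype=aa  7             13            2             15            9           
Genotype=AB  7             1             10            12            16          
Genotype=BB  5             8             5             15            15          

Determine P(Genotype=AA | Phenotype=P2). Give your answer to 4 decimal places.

Total with Phenotype=P2: 11 + 14 + 13 + 1 + 8 = 47.
P(Genotype=AA | Phenotype=P2) = 11/47 = 0.2340.

0.2340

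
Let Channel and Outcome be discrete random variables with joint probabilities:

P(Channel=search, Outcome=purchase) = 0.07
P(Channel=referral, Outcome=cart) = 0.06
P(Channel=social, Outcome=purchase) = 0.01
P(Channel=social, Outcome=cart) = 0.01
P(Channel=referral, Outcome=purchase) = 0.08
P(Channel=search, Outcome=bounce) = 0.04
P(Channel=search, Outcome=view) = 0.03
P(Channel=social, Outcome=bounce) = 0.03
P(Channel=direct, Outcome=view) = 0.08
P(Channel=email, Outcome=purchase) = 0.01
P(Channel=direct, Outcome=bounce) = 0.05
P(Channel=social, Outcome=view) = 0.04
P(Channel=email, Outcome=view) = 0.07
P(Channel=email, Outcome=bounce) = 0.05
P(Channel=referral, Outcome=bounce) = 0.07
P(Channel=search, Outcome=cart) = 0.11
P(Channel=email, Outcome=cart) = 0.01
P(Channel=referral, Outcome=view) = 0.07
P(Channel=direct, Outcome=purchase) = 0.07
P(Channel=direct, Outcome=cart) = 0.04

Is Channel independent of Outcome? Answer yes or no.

P(Channel=search) = 0.25 and P(Outcome=cart) = 0.23, so their product is 0.0575, but P(Channel=search, Outcome=cart) = 0.11. Since these differ, Channel and Outcome are not independent.

no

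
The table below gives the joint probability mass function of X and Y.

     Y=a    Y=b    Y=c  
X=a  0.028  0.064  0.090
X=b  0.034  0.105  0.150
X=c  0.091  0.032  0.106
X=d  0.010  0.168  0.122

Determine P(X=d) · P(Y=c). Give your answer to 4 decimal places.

P(X=d) = 0.010 + 0.168 + 0.122 = 0.300.
P(Y=c) = 0.090 + 0.150 + 0.106 + 0.122 = 0.468.
Product: 0.300 × 0.468 = 0.1404.

0.1404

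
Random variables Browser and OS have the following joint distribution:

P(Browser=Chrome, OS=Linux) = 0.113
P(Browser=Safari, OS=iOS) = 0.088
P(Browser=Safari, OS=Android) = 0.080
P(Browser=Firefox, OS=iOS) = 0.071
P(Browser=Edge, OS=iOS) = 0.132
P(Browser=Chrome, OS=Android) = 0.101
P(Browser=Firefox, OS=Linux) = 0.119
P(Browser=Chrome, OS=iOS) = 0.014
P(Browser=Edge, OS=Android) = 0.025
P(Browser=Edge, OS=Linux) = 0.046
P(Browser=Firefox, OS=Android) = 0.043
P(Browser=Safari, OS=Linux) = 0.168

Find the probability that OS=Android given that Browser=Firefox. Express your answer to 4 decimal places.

0.1845

P(Browser=Firefox) = 0.119 + 0.071 + 0.043 = 0.233.
P(OS=Android | Browser=Firefox) = 0.043/0.233 = 0.1845.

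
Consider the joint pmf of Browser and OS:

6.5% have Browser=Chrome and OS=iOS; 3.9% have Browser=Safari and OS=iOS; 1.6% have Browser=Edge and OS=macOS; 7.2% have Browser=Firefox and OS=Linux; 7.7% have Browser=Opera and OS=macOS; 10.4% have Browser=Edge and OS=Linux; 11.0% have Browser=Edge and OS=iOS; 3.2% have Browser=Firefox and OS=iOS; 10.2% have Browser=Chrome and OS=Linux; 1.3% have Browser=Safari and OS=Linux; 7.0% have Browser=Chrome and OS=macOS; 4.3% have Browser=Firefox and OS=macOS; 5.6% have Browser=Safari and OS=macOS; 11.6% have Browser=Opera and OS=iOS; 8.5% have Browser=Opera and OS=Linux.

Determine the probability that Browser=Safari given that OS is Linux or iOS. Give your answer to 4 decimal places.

P(OS=Linux) = 0.102 + 0.072 + 0.013 + 0.104 + 0.085 = 0.376.
P(OS=iOS) = 0.065 + 0.032 + 0.039 + 0.110 + 0.116 = 0.362.
P(OS ∈ {Linux, iOS}) = 0.376 + 0.362 = 0.738; P(Browser=Safari, OS ∈ {Linux, iOS}) = 0.013 + 0.039 = 0.052.
P(Browser=Safari | OS ∈ {Linux, iOS}) = 0.052/0.738 = 0.0705.

0.0705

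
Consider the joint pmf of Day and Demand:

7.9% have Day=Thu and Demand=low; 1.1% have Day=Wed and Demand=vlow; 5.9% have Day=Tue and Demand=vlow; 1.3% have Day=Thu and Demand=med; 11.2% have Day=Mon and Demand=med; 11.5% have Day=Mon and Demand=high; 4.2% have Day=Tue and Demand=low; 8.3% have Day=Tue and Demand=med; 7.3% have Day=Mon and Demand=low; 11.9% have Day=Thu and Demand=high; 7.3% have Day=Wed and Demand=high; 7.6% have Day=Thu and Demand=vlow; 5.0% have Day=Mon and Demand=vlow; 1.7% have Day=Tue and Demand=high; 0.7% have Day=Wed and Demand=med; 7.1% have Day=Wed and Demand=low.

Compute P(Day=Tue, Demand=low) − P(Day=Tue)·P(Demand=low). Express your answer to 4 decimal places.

-0.0113

P(Day=Tue) = 0.059 + 0.042 + 0.083 + 0.017 = 0.201.
P(Demand=low) = 0.073 + 0.042 + 0.071 + 0.079 = 0.265.
P(Day=Tue, Demand=low) − P(Day=Tue)P(Demand=low) = 0.042 − 0.201×0.265 = -0.0113.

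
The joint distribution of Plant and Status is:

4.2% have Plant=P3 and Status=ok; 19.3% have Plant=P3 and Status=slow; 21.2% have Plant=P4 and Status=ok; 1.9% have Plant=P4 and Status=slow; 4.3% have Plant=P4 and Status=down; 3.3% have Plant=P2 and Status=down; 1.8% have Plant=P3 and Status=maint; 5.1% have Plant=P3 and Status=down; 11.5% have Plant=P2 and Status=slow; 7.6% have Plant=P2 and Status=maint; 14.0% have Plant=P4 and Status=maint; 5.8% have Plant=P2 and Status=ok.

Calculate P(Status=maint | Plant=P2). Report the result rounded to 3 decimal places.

P(Plant=P2) = 0.058 + 0.115 + 0.033 + 0.076 = 0.282.
P(Status=maint | Plant=P2) = 0.076/0.282 = 0.270.

0.270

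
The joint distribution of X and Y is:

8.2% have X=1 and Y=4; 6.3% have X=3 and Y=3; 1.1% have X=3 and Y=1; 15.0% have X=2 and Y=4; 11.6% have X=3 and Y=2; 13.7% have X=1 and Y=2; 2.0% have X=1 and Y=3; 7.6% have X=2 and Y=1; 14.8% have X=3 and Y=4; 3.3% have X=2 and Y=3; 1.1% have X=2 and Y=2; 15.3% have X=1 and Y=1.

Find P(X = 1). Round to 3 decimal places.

0.392

P(X=1) = 0.153 + 0.137 + 0.020 + 0.082 = 0.392.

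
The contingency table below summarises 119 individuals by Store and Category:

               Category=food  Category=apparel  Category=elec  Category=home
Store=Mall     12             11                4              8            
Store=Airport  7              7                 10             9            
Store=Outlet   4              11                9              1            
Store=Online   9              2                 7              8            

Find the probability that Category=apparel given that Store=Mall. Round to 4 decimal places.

0.3143

Total with Store=Mall: 12 + 11 + 4 + 8 = 35.
P(Category=apparel | Store=Mall) = 11/35 = 0.3143.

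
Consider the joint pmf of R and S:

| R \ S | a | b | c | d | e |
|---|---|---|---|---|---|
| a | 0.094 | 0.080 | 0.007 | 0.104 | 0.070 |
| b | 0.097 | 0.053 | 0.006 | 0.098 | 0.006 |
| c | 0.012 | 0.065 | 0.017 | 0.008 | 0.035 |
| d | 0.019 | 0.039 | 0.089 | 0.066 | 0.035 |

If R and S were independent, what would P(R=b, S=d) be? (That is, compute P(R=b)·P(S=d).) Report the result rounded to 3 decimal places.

P(R=b) = 0.097 + 0.053 + 0.006 + 0.098 + 0.006 = 0.260.
P(S=d) = 0.104 + 0.098 + 0.008 + 0.066 = 0.276.
Product: 0.260 × 0.276 = 0.072.

0.072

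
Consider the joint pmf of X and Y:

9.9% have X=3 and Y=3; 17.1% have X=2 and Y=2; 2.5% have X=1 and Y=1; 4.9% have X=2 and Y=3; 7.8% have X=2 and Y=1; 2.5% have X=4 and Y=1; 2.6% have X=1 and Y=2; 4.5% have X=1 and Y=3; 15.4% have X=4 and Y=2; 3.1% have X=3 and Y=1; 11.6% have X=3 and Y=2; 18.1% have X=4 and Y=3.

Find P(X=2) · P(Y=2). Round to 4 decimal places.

P(X=2) = 0.078 + 0.171 + 0.049 = 0.298.
P(Y=2) = 0.026 + 0.171 + 0.116 + 0.154 = 0.467.
Product: 0.298 × 0.467 = 0.1392.

0.1392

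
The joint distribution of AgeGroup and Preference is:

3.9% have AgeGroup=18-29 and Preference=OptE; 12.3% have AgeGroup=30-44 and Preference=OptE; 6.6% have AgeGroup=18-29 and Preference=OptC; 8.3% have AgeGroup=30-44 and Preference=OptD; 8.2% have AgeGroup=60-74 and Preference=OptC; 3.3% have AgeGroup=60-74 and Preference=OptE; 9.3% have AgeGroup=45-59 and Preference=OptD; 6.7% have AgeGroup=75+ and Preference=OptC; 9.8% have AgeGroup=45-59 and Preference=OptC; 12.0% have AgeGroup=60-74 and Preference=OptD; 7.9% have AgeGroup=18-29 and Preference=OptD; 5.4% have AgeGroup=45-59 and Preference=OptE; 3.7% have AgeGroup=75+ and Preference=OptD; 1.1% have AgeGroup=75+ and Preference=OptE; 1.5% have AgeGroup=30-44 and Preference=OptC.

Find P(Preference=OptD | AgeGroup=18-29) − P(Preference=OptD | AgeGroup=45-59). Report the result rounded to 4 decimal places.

0.0498

P(AgeGroup=18-29) = 0.066 + 0.079 + 0.039 = 0.184; P(Preference=OptD | AgeGroup=18-29) = 0.079/0.184 = 0.42935.
P(AgeGroup=45-59) = 0.098 + 0.093 + 0.054 = 0.245; P(Preference=OptD | AgeGroup=45-59) = 0.093/0.245 = 0.37959.
Difference = 0.0498.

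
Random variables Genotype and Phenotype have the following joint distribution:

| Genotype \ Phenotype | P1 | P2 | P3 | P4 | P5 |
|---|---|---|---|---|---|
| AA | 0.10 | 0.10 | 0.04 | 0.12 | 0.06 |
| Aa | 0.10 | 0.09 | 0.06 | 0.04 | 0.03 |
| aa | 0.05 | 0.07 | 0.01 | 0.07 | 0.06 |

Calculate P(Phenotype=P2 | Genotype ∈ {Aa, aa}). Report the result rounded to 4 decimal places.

0.2759

P(Genotype=Aa) = 0.10 + 0.09 + 0.06 + 0.04 + 0.03 = 0.32.
P(Genotype=aa) = 0.05 + 0.07 + 0.01 + 0.07 + 0.06 = 0.26.
P(Genotype ∈ {Aa, aa}) = 0.32 + 0.26 = 0.58; P(Phenotype=P2, Genotype ∈ {Aa, aa}) = 0.09 + 0.07 = 0.16.
P(Phenotype=P2 | Genotype ∈ {Aa, aa}) = 0.16/0.58 = 0.2759.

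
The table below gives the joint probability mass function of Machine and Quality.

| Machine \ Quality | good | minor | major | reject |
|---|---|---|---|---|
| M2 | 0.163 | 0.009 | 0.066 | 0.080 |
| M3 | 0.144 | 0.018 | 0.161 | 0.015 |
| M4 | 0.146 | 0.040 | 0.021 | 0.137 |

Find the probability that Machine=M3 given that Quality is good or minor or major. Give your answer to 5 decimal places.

P(Quality=good) = 0.163 + 0.144 + 0.146 = 0.453.
P(Quality=minor) = 0.009 + 0.018 + 0.040 = 0.067.
P(Quality=major) = 0.066 + 0.161 + 0.021 = 0.248.
P(Quality ∈ {good, minor, major}) = 0.453 + 0.067 + 0.248 = 0.768; P(Machine=M3, Quality ∈ {good, minor, major}) = 0.144 + 0.018 + 0.161 = 0.323.
P(Machine=M3 | Quality ∈ {good, minor, major}) = 0.323/0.768 = 0.42057.

0.42057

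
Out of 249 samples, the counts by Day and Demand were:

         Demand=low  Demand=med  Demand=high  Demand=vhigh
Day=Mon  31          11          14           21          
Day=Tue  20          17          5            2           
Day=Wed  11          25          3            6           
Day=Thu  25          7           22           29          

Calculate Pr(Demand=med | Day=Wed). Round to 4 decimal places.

0.5556

Total with Day=Wed: 11 + 25 + 3 + 6 = 45.
P(Demand=med | Day=Wed) = 25/45 = 0.5556.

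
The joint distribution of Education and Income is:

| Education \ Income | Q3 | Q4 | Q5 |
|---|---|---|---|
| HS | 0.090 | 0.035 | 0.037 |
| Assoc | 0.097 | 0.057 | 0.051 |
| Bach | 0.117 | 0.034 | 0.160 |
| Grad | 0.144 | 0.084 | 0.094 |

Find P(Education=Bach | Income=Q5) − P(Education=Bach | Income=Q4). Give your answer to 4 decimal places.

0.3059

P(Income=Q5) = 0.037 + 0.051 + 0.160 + 0.094 = 0.342; P(Education=Bach | Income=Q5) = 0.160/0.342 = 0.46784.
P(Income=Q4) = 0.035 + 0.057 + 0.034 + 0.084 = 0.210; P(Education=Bach | Income=Q4) = 0.034/0.210 = 0.16190.
Difference = 0.3059.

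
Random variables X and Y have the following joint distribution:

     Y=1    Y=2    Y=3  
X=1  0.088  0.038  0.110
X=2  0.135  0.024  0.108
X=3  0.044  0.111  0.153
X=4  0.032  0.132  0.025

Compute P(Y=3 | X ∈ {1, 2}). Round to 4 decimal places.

P(X=1) = 0.088 + 0.038 + 0.110 = 0.236.
P(X=2) = 0.135 + 0.024 + 0.108 = 0.267.
P(X ∈ {1, 2}) = 0.236 + 0.267 = 0.503; P(Y=3, X ∈ {1, 2}) = 0.110 + 0.108 = 0.218.
P(Y=3 | X ∈ {1, 2}) = 0.218/0.503 = 0.4334.

0.4334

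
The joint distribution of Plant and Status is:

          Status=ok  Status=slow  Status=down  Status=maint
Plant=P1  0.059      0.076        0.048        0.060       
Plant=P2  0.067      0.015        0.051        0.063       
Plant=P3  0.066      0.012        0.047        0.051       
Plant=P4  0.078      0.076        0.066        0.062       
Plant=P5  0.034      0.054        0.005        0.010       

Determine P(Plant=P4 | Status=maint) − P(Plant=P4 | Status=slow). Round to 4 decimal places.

P(Status=maint) = 0.060 + 0.063 + 0.051 + 0.062 + 0.010 = 0.246; P(Plant=P4 | Status=maint) = 0.062/0.246 = 0.25203.
P(Status=slow) = 0.076 + 0.015 + 0.012 + 0.076 + 0.054 = 0.233; P(Plant=P4 | Status=slow) = 0.076/0.233 = 0.32618.
Difference = -0.0741.

-0.0741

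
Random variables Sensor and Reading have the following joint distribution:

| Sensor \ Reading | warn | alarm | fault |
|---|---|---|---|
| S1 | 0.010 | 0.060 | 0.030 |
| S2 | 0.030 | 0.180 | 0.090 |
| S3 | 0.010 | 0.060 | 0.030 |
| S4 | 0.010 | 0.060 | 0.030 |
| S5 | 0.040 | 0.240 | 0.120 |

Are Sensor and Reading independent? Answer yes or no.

Every cell satisfies P(Sensor,Reading) = P(Sensor)·P(Reading). For instance P(Sensor=S5) = 0.400, P(Reading=warn) = 0.100, and 0.400×0.100 = 0.040 matches the joint entry. So Sensor and Reading are independent.

yes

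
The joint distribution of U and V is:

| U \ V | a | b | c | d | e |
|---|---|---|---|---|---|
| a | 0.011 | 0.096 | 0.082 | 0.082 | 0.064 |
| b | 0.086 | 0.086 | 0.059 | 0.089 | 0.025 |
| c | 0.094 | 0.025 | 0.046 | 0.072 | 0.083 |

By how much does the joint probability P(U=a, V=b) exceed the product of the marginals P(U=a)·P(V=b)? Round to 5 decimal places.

0.02666

P(U=a) = 0.011 + 0.096 + 0.082 + 0.082 + 0.064 = 0.335.
P(V=b) = 0.096 + 0.086 + 0.025 = 0.207.
P(U=a, V=b) − P(U=a)P(V=b) = 0.096 − 0.335×0.207 = 0.02666.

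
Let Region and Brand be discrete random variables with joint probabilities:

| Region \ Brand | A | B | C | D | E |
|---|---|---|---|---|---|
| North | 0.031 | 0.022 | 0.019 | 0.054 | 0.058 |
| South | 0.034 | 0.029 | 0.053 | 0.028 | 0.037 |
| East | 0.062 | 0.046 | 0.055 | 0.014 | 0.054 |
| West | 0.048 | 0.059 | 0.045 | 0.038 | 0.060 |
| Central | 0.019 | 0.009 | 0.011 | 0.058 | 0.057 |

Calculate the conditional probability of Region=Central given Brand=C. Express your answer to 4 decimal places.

P(Brand=C) = 0.019 + 0.053 + 0.055 + 0.045 + 0.011 = 0.183.
P(Region=Central | Brand=C) = 0.011/0.183 = 0.0601.

0.0601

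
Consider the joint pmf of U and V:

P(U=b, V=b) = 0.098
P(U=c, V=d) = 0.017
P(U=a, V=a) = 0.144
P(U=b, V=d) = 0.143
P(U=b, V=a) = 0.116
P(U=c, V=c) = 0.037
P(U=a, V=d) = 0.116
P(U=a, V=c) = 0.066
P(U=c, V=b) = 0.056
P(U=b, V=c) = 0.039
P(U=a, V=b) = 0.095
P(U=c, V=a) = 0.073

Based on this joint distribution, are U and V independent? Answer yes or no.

no

P(U=b) = 0.396 and P(V=d) = 0.276, so their product is 0.10930, but P(U=b, V=d) = 0.143. Since these differ, U and V are not independent.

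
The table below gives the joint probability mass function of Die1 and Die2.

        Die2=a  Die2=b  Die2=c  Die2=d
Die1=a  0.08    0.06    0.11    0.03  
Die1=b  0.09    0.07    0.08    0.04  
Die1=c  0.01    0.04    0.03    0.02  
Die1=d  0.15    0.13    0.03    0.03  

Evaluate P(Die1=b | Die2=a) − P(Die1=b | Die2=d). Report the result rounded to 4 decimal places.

-0.0606

P(Die2=a) = 0.08 + 0.09 + 0.01 + 0.15 = 0.33; P(Die1=b | Die2=a) = 0.09/0.33 = 0.27273.
P(Die2=d) = 0.03 + 0.04 + 0.02 + 0.03 = 0.12; P(Die1=b | Die2=d) = 0.04/0.12 = 0.33333.
Difference = -0.0606.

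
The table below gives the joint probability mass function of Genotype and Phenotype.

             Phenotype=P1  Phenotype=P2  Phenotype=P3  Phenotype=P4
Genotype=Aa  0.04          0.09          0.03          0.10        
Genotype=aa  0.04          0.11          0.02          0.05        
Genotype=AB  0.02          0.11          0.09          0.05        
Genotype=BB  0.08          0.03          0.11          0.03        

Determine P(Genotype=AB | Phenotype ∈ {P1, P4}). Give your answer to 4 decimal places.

P(Phenotype=P1) = 0.04 + 0.04 + 0.02 + 0.08 = 0.18.
P(Phenotype=P4) = 0.10 + 0.05 + 0.05 + 0.03 = 0.23.
P(Phenotype ∈ {P1, P4}) = 0.18 + 0.23 = 0.41; P(Genotype=AB, Phenotype ∈ {P1, P4}) = 0.02 + 0.05 = 0.07.
P(Genotype=AB | Phenotype ∈ {P1, P4}) = 0.07/0.41 = 0.1707.

0.1707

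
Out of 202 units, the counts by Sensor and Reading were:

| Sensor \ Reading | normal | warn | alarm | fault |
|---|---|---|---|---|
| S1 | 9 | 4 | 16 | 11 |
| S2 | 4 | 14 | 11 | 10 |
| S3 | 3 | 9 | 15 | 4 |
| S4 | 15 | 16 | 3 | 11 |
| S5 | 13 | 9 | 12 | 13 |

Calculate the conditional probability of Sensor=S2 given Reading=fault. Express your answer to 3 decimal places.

Total with Reading=fault: 11 + 10 + 4 + 11 + 13 = 49.
P(Sensor=S2 | Reading=fault) = 10/49 = 0.204.

0.204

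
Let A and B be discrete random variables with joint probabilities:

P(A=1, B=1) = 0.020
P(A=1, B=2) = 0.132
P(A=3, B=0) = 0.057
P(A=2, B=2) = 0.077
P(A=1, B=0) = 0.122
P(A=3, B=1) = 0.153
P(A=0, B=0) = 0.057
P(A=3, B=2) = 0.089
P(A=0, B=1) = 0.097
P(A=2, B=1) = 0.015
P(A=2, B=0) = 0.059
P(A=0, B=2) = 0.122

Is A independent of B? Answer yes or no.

P(A=3) = 0.299 and P(B=1) = 0.285, so their product is 0.08522, but P(A=3, B=1) = 0.153. Since these differ, A and B are not independent.

no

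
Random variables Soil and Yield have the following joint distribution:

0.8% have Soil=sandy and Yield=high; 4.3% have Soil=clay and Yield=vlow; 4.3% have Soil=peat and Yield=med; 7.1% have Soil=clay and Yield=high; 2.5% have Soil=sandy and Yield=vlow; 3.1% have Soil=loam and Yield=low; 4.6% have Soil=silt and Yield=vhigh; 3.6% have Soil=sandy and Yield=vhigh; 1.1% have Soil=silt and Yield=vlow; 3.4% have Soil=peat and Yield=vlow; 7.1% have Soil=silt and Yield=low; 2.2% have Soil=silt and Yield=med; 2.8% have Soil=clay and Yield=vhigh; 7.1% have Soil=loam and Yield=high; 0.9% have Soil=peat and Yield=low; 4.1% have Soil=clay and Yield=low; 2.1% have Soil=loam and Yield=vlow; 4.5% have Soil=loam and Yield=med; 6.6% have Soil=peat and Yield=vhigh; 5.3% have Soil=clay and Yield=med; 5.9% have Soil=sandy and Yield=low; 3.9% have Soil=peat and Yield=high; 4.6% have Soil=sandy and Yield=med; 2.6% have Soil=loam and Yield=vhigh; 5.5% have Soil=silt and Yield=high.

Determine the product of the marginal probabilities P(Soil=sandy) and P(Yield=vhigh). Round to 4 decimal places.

0.0351

P(Soil=sandy) = 0.025 + 0.059 + 0.046 + 0.008 + 0.036 = 0.174.
P(Yield=vhigh) = 0.036 + 0.026 + 0.028 + 0.046 + 0.066 = 0.202.
Product: 0.174 × 0.202 = 0.0351.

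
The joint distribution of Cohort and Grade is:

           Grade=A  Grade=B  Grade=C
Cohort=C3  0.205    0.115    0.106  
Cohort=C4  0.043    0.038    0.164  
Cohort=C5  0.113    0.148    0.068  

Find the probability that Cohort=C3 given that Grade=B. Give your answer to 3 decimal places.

P(Grade=B) = 0.115 + 0.038 + 0.148 = 0.301.
P(Cohort=C3 | Grade=B) = 0.115/0.301 = 0.382.

0.382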